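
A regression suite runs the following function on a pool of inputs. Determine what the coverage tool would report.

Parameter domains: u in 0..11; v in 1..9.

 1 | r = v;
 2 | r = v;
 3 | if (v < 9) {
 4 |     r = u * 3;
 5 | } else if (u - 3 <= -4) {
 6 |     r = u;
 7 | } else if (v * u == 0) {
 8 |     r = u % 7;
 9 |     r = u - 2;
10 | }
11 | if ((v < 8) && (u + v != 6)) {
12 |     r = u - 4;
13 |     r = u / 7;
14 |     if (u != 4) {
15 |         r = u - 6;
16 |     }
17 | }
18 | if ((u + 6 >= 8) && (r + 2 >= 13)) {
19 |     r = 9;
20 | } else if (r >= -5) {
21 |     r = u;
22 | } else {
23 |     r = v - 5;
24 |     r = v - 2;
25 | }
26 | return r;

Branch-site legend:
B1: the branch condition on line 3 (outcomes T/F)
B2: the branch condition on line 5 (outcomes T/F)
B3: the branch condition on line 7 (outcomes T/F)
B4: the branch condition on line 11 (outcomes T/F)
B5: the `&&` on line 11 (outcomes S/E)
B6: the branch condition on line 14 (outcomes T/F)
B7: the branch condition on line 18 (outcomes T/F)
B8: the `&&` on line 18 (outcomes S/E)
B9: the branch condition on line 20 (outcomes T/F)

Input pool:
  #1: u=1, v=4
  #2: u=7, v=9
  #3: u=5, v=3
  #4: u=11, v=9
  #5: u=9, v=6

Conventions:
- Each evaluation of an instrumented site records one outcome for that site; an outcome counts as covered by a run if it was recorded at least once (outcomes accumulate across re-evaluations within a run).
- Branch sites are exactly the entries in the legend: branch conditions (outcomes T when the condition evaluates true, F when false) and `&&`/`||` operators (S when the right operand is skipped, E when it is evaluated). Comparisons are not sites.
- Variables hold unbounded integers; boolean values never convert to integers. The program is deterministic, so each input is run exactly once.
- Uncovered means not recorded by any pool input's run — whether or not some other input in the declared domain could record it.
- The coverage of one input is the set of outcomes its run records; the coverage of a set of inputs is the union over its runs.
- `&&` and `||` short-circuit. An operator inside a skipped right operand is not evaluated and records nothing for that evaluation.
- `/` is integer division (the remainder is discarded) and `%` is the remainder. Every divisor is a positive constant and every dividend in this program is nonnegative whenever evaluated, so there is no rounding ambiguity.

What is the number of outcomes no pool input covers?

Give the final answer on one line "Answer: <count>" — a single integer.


input #1 (u=1, v=4): events B1->T, B5->E, B4->T, B6->T, B8->S, B7->F, B9->T; covers B1=T, B4=T, B5=E, B6=T, B7=F, B8=S, B9=T
input #2 (u=7, v=9): events B1->F, B2->F, B3->F, B5->S, B4->F, B8->E, B7->F, B9->T; covers B1=F, B2=F, B3=F, B4=F, B5=S, B7=F, B8=E, B9=T
input #3 (u=5, v=3): events B1->T, B5->E, B4->T, B6->T, B8->E, B7->F, B9->T; covers B1=T, B4=T, B5=E, B6=T, B7=F, B8=E, B9=T
input #4 (u=11, v=9): events B1->F, B2->F, B3->F, B5->S, B4->F, B8->E, B7->F, B9->T; covers B1=F, B2=F, B3=F, B4=F, B5=S, B7=F, B8=E, B9=T
input #5 (u=9, v=6): events B1->T, B5->E, B4->T, B6->T, B8->E, B7->F, B9->T; covers B1=T, B4=T, B5=E, B6=T, B7=F, B8=E, B9=T
union over the pool: B1=T, B1=F, B2=F, B3=F, B4=T, B4=F, B5=S, B5=E, B6=T, B7=F, B8=S, B8=E, B9=T
uncovered (5 of 18): B2=T, B3=T, B6=F, B7=T, B9=F
Answer: 5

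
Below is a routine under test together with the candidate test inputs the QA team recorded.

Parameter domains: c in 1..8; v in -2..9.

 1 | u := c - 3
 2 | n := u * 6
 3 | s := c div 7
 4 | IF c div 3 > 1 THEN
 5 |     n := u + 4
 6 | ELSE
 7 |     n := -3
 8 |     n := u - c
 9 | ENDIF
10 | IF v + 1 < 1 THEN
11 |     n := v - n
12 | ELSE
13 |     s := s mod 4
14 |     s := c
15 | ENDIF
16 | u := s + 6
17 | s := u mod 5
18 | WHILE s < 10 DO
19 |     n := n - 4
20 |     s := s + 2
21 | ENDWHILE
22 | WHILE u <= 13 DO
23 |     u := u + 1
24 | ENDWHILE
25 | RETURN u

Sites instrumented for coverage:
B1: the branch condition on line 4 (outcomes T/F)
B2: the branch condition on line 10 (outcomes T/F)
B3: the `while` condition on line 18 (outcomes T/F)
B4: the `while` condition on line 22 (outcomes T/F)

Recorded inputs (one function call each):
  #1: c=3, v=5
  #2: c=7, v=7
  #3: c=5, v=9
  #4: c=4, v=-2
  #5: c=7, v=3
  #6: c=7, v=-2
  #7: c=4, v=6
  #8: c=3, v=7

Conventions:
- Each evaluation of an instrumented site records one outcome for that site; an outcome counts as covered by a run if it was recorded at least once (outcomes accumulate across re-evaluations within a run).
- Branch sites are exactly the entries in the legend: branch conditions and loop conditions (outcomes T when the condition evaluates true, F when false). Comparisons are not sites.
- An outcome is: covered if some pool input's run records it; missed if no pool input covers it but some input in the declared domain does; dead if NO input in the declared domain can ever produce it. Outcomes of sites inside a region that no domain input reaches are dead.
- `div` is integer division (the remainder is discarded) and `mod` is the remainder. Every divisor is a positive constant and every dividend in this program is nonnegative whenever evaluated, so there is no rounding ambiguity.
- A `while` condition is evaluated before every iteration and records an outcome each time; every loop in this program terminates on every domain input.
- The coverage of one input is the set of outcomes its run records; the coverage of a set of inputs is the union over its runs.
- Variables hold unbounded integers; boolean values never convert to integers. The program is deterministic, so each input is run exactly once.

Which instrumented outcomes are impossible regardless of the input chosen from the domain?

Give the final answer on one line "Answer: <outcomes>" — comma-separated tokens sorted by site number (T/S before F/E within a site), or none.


sweeping the full domain (96 inputs) for each outcome:
  reachable outcomes have witnesses, e.g. B1=T (e.g. c=6, v=-2), B1=F (e.g. c=1, v=-2), B2=T (e.g. c=1, v=-2), B2=F (e.g. c=1, v=0)
Answer: none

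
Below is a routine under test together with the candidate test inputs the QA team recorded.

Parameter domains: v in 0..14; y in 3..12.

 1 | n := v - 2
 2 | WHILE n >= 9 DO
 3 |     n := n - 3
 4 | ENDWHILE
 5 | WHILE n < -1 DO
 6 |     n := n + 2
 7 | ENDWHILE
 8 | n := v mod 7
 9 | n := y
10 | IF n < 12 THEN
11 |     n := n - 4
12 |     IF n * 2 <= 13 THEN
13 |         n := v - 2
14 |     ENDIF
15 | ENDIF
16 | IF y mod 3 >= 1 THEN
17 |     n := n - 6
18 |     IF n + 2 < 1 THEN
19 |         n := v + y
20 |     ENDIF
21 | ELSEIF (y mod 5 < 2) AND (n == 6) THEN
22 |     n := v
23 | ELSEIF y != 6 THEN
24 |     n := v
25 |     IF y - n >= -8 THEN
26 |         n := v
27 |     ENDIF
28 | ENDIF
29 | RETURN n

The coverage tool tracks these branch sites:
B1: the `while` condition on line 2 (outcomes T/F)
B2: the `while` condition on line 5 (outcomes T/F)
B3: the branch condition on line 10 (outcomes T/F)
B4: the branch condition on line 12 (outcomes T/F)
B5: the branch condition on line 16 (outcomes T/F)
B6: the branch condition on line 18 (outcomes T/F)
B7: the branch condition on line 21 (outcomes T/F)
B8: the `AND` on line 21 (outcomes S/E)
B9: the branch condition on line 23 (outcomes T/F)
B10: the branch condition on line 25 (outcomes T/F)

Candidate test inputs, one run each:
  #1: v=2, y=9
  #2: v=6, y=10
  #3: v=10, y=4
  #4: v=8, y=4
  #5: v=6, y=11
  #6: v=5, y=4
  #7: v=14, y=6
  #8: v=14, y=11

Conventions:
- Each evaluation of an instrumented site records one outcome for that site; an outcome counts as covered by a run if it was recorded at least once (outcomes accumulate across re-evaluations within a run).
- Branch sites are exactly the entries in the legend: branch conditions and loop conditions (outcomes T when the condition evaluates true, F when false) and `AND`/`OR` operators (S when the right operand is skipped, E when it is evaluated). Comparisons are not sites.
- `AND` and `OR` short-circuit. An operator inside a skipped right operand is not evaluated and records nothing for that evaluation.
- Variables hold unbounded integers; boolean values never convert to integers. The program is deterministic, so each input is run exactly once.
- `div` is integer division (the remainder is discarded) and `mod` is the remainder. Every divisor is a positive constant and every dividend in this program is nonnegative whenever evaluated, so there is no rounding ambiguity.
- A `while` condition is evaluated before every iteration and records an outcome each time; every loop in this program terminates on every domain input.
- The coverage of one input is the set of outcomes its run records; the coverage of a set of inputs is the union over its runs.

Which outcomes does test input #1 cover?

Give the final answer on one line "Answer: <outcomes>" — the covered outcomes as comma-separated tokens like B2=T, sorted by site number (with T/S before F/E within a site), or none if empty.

Running input #1 (v=2, y=9), event by event:
  B1->F, B2->F, B3->T, B4->T, B5->F, B8->S, B7->F, B9->T, B10->T
distinct outcomes covered: B1=F, B2=F, B3=T, B4=T, B5=F, B7=F, B8=S, B9=T, B10=T

Answer: B1=F, B2=F, B3=T, B4=T, B5=F, B7=F, B8=S, B9=T, B10=T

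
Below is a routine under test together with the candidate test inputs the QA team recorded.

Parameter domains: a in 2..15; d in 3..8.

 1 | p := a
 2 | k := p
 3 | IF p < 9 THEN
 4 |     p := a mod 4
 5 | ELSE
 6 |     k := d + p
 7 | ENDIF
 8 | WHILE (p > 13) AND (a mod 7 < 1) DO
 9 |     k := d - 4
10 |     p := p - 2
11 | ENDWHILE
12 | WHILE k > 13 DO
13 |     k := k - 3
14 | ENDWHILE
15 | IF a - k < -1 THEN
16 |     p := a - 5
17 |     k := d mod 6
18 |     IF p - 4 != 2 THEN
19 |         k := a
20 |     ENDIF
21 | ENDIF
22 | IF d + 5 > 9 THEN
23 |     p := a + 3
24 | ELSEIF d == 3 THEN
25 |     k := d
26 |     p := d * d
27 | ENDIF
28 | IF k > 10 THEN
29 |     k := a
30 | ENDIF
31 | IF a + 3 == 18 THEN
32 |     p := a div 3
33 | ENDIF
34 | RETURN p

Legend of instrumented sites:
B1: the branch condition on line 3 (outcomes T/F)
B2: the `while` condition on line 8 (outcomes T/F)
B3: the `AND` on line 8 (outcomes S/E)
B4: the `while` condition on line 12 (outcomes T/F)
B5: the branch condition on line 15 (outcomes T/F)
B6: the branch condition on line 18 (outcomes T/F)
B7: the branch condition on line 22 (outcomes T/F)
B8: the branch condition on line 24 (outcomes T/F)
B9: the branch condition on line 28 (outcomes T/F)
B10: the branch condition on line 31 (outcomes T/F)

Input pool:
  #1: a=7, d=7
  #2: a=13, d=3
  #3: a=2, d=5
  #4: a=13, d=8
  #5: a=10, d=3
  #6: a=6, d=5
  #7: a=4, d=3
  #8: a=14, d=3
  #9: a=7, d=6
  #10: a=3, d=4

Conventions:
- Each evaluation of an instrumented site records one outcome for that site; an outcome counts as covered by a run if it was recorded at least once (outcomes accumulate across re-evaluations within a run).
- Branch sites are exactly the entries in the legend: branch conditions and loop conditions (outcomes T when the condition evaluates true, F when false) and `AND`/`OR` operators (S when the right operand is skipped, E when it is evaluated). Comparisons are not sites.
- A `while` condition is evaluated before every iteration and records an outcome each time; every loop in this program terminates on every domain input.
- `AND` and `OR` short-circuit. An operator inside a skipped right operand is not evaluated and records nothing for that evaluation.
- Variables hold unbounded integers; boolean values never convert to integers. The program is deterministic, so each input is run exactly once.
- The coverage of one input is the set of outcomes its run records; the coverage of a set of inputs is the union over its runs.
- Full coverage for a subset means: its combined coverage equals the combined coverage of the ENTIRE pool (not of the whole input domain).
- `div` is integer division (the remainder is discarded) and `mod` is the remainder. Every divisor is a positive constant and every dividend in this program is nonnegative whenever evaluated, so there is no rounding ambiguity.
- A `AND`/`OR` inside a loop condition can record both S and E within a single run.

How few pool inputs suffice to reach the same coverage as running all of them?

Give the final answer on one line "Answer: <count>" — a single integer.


#1 (a=7, d=7) -> covered: B1=T, B2=F, B3=S, B4=F, B5=F, B7=T, B9=F, B10=F
#2 (a=13, d=3) -> covered: B1=F, B2=F, B3=S, B4=T, B4=F, B5=F, B7=F, B8=T, B9=F, B10=F
#3 (a=2, d=5) -> covered: B1=T, B2=F, B3=S, B4=F, B5=F, B7=T, B9=F, B10=F
#4 (a=13, d=8) -> covered: B1=F, B2=F, B3=S, B4=T, B4=F, B5=F, B7=T, B9=T, B10=F
#5 (a=10, d=3) -> covered: B1=F, B2=F, B3=S, B4=F, B5=T, B6=T, B7=F, B8=T, B9=F, B10=F
#6 (a=6, d=5) -> covered: B1=T, B2=F, B3=S, B4=F, B5=F, B7=T, B9=F, B10=F
#7 (a=4, d=3) -> covered: B1=T, B2=F, B3=S, B4=F, B5=F, B7=F, B8=T, B9=F, B10=F
#8 (a=14, d=3) -> covered: B1=F, B2=T, B2=F, B3=S, B3=E, B4=F, B5=F, B7=F, B8=T, B9=F, B10=F
#9 (a=7, d=6) -> covered: B1=T, B2=F, B3=S, B4=F, B5=F, B7=T, B9=F, B10=F
#10 (a=3, d=4) -> covered: B1=T, B2=F, B3=S, B4=F, B5=F, B7=F, B8=F, B9=F, B10=F
together the pool reaches 18 outcomes: B1=T, B1=F, B2=T, B2=F, B3=S, B3=E, B4=T, B4=F, B5=T, B5=F, B6=T, B7=T, B7=F, B8=T, B8=F, B9=T, B9=F, B10=F
checked all size-1 subsets: none covers 18 outcomes (max 11/18)
checked all size-2 subsets: none covers 18 outcomes (max 14/18)
checked all size-3 subsets: none covers 18 outcomes (max 16/18)
the canonical winner is {4, 5, 8, 10}: size 4, full 18-outcome coverage, earliest index list among size-4 covers
Answer: 4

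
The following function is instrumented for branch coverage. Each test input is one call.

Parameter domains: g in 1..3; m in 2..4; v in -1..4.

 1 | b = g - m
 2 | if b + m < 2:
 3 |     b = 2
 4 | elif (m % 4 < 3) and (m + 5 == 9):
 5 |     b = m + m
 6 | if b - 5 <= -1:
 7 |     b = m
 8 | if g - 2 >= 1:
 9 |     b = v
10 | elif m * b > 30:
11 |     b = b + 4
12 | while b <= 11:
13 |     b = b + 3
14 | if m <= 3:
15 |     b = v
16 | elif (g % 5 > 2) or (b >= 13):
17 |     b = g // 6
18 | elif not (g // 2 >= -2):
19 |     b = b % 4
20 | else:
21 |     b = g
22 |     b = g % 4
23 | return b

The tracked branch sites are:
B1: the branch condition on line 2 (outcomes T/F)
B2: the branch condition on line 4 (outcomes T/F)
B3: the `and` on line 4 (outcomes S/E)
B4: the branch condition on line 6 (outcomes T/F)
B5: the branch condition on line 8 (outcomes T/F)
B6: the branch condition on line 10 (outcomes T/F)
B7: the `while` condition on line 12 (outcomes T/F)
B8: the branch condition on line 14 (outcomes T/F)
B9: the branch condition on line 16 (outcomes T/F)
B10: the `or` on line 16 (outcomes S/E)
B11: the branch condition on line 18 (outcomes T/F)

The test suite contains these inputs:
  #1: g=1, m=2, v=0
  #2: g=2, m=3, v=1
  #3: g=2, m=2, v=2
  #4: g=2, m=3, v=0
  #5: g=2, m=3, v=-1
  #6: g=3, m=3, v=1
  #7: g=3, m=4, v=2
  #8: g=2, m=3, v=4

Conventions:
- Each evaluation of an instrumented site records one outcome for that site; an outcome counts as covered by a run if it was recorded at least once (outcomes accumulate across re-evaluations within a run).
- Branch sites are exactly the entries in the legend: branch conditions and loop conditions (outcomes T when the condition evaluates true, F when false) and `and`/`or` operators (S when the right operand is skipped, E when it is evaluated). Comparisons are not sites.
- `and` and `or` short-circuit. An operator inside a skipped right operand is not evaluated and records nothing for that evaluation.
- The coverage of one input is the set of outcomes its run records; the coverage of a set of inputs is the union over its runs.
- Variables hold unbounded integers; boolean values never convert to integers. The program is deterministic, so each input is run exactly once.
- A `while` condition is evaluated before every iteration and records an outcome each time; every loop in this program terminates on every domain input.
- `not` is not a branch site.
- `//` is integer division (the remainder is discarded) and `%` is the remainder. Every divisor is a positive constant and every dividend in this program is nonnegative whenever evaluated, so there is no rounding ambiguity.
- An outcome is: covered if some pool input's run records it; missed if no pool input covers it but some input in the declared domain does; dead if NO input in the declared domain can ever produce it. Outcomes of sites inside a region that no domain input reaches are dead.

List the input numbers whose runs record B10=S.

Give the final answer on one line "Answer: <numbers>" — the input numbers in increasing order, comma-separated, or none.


input #1 (g=1, m=2, v=0): never hits B10=S
input #2 (g=2, m=3, v=1): never hits B10=S
input #3 (g=2, m=2, v=2): never hits B10=S
input #4 (g=2, m=3, v=0): never hits B10=S
input #5 (g=2, m=3, v=-1): never hits B10=S
input #6 (g=3, m=3, v=1): never hits B10=S
input #7 (g=3, m=4, v=2): hits B10=S
input #8 (g=2, m=3, v=4): never hits B10=S
Answer: 7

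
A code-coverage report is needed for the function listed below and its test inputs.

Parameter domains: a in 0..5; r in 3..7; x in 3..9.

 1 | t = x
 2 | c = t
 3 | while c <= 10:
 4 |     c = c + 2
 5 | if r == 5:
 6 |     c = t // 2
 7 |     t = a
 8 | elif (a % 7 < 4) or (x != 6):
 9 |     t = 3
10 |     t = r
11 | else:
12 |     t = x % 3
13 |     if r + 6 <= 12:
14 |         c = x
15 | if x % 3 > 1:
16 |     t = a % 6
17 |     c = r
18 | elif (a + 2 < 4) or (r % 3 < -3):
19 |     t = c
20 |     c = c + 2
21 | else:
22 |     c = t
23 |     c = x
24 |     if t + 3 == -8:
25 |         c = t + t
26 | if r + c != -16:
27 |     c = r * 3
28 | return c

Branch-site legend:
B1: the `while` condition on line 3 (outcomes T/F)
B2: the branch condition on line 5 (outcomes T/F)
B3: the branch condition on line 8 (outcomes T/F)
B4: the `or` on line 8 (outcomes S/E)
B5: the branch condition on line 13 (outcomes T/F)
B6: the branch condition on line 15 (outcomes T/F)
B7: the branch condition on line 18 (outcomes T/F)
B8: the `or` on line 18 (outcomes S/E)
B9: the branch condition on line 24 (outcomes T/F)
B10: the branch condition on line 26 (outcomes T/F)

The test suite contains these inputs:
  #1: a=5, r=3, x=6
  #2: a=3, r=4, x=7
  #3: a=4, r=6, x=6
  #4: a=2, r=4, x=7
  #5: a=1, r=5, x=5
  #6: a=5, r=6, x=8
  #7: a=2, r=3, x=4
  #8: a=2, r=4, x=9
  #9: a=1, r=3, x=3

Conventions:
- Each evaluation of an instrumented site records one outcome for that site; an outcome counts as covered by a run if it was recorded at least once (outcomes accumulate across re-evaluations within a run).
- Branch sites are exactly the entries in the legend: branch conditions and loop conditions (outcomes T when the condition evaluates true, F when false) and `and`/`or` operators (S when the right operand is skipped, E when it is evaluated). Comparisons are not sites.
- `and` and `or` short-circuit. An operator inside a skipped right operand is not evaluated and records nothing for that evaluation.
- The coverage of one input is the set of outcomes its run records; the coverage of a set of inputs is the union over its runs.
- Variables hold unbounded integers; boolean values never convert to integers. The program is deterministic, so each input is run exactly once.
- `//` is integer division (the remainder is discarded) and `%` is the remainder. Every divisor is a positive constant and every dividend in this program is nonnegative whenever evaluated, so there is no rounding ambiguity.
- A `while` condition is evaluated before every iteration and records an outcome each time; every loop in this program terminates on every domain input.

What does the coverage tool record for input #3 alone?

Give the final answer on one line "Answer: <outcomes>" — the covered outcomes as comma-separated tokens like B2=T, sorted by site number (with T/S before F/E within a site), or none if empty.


Event log for input #3 (a=4, r=6, x=6):
  B1->T, B1->T, B1->T, B1->F, B2->F, B4->E, B3->F, B5->T, B6->F, B8->E
  B7->F, B9->F, B10->T
as a set, this run covers: B1=T, B1=F, B2=F, B3=F, B4=E, B5=T, B6=F, B7=F, B8=E, B9=F, B10=T
Answer: B1=T, B1=F, B2=F, B3=F, B4=E, B5=T, B6=F, B7=F, B8=E, B9=F, B10=T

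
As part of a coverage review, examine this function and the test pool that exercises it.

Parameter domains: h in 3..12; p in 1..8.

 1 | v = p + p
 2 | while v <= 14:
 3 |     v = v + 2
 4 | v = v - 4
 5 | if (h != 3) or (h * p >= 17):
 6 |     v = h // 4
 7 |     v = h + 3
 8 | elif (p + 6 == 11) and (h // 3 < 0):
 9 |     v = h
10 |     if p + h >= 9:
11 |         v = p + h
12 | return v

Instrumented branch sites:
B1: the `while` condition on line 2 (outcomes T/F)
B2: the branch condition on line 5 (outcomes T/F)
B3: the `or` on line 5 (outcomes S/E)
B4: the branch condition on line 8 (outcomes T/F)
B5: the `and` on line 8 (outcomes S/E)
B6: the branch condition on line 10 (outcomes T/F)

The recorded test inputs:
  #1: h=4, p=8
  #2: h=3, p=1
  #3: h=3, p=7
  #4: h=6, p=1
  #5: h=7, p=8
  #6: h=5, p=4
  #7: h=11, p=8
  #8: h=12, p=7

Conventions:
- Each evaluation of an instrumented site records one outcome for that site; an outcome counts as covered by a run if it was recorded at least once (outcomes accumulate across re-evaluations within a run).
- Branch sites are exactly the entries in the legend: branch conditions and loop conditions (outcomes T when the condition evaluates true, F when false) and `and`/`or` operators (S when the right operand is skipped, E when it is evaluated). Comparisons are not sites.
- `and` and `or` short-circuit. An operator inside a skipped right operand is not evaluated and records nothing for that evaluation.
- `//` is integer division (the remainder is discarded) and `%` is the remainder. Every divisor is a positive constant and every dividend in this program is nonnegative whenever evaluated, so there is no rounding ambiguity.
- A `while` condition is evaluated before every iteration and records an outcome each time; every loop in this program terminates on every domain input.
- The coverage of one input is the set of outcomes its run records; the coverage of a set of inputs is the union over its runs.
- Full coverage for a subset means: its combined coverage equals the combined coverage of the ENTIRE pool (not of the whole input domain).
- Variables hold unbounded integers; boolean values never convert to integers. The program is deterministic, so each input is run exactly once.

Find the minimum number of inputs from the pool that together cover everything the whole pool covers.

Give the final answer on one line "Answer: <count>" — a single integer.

run #1 (h=4, p=8) records B1=F, B2=T, B3=S
run #2 (h=3, p=1) records B1=T, B1=F, B2=F, B3=E, B4=F, B5=S
run #3 (h=3, p=7) records B1=T, B1=F, B2=T, B3=E
run #4 (h=6, p=1) records B1=T, B1=F, B2=T, B3=S
run #5 (h=7, p=8) records B1=F, B2=T, B3=S
run #6 (h=5, p=4) records B1=T, B1=F, B2=T, B3=S
run #7 (h=11, p=8) records B1=F, B2=T, B3=S
run #8 (h=12, p=7) records B1=T, B1=F, B2=T, B3=S
pool-wide coverage (8 outcomes): B1=T, B1=F, B2=T, B2=F, B3=S, B3=E, B4=F, B5=S
size 1 is not enough: best union over all size-1 subsets is 6/8
inputs {1, 2} (size 2) cover everything; no size-2 subset with a lexicographically smaller index list covers all 8

Answer: 2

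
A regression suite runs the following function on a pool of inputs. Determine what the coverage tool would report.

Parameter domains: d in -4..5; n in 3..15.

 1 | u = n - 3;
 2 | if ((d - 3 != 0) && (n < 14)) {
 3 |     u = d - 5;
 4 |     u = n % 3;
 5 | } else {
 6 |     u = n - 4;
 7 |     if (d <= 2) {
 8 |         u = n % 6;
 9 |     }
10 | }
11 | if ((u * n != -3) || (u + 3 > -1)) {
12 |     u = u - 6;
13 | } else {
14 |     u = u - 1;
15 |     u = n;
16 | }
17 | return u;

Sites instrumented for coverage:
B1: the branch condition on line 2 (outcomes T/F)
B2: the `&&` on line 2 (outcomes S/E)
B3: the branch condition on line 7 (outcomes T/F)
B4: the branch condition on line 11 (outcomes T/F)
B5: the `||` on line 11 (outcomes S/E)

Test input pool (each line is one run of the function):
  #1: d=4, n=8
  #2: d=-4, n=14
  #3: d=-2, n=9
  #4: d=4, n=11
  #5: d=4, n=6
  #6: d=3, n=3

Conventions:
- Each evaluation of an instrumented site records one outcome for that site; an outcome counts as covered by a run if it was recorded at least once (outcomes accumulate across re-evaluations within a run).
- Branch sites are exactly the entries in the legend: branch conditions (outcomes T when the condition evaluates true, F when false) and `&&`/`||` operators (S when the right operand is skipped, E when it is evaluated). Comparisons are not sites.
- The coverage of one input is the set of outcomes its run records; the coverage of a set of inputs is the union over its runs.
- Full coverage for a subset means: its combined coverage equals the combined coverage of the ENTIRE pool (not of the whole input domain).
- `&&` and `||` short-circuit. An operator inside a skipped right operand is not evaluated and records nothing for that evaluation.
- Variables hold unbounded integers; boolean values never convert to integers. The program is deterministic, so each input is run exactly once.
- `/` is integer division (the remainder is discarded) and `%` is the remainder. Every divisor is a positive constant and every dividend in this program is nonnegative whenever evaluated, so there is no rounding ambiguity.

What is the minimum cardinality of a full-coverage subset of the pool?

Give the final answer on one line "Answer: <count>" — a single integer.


run #1 (d=4, n=8) runs B2->E, B1->T, B5->S, B4->T; records B1=T, B2=E, B4=T, B5=S
run #2 (d=-4, n=14) runs B2->E, B1->F, B3->T, B5->S, B4->T; records B1=F, B2=E, B3=T, B4=T, B5=S
run #3 (d=-2, n=9) runs B2->E, B1->T, B5->S, B4->T; records B1=T, B2=E, B4=T, B5=S
run #4 (d=4, n=11) runs B2->E, B1->T, B5->S, B4->T; records B1=T, B2=E, B4=T, B5=S
run #5 (d=4, n=6) runs B2->E, B1->T, B5->S, B4->T; records B1=T, B2=E, B4=T, B5=S
run #6 (d=3, n=3) runs B2->S, B1->F, B3->F, B5->E, B4->T; records B1=F, B2=S, B3=F, B4=T, B5=E
together the pool reaches 9 outcomes: B1=T, B1=F, B2=S, B2=E, B3=T, B3=F, B4=T, B5=S, B5=E
every size-1 subset falls short of the 9 outcomes (best: 5/9)
every size-2 subset falls short of the 9 outcomes (best: 8/9)
at size 3, {1, 2, 6} reaches all 9 outcomes; every lexicographically earlier size-3 subset fails
Answer: 3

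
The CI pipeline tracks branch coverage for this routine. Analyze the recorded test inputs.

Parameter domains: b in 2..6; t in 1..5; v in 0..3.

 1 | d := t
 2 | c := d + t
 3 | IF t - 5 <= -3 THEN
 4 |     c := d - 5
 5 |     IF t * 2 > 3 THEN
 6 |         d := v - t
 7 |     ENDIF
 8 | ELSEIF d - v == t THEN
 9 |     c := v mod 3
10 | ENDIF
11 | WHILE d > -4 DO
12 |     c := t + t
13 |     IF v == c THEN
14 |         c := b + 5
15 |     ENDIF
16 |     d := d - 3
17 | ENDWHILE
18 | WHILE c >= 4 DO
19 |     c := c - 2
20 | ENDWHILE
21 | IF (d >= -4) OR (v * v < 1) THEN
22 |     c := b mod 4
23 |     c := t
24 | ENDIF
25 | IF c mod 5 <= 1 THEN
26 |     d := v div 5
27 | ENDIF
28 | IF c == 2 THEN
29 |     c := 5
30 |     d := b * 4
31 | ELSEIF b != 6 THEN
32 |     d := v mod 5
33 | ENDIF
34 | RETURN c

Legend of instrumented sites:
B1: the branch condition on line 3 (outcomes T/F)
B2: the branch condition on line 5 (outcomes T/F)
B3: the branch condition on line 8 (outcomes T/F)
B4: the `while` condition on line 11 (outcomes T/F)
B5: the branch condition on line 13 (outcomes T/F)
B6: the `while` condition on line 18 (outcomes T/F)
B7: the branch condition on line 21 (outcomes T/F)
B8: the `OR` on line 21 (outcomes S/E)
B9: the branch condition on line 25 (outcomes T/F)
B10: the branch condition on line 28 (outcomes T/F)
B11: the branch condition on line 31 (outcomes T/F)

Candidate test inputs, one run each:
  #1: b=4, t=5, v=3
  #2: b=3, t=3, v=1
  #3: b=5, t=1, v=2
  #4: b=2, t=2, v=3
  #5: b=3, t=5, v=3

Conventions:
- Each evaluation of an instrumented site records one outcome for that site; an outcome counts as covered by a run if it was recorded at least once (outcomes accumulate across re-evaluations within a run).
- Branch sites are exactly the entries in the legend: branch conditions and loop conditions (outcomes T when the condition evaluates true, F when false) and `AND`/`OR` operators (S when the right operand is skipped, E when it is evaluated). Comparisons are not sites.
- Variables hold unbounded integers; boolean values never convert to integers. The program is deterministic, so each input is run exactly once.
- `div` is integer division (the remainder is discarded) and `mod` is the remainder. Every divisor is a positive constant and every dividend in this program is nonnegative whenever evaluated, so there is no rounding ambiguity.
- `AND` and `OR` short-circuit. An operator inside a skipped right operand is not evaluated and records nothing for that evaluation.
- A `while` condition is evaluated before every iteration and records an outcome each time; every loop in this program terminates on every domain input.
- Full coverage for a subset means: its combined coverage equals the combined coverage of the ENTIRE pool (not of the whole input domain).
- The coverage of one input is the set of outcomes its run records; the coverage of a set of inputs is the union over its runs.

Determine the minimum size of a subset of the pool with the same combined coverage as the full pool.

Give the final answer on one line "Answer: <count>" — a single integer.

input #1, b=4, t=5, v=3: outcomes B1=F, B3=F, B4=T, B4=F, B5=F, B6=T, B6=F, B7=T, B8=S, B9=T, B10=F, B11=T
input #2, b=3, t=3, v=1: outcomes B1=F, B3=F, B4=T, B4=F, B5=F, B6=T, B6=F, B7=F, B8=E, B9=F, B10=T
input #3, b=5, t=1, v=2: outcomes B1=T, B2=F, B4=T, B4=F, B5=T, B6=T, B6=F, B7=F, B8=E, B9=F, B10=T
input #4, b=2, t=2, v=3: outcomes B1=T, B2=T, B4=T, B4=F, B5=F, B6=T, B6=F, B7=F, B8=E, B9=F, B10=T
input #5, b=3, t=5, v=3: outcomes B1=F, B3=F, B4=T, B4=F, B5=F, B6=T, B6=F, B7=T, B8=S, B9=T, B10=F, B11=T
pool-wide coverage (20 outcomes): B1=T, B1=F, B2=T, B2=F, B3=F, B4=T, B4=F, B5=T, B5=F, B6=T, B6=F, B7=T, B7=F, B8=S, B8=E, B9=T, B9=F, B10=T, B10=F, B11=T
checked all size-1 subsets: none covers 20 outcomes (max 12/20)
checked all size-2 subsets: none covers 20 outcomes (max 19/20)
size 3: inputs {1, 3, 4} cover all 20 outcomes, and no lexicographically smaller subset of this size does

Answer: 3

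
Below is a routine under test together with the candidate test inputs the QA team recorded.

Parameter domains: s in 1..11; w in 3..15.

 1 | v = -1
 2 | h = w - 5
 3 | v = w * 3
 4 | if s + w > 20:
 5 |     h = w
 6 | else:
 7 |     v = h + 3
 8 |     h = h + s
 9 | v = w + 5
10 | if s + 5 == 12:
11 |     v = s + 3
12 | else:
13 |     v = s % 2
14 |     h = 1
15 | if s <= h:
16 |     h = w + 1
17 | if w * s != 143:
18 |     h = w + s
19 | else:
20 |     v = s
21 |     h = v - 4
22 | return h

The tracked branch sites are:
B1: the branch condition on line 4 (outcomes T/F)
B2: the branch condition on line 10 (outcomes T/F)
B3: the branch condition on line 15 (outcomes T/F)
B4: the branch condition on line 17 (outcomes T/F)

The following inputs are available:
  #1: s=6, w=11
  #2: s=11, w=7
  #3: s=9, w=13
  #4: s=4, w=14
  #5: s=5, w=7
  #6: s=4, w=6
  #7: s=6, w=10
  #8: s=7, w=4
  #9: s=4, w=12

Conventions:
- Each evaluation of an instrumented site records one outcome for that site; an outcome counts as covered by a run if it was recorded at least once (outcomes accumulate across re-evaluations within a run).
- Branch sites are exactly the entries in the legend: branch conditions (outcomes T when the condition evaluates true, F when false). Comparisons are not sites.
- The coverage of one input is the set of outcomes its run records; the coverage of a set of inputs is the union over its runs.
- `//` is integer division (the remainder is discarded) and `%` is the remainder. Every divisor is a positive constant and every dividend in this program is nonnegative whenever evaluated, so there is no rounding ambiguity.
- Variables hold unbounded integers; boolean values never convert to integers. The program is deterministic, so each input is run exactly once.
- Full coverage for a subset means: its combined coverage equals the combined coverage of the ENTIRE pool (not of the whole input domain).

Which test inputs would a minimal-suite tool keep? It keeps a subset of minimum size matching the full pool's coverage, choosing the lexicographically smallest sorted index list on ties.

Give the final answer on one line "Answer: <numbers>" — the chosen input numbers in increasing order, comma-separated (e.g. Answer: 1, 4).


input #1 (s=6, w=11): events B1->F, B2->F, B3->F, B4->T; covers B1=F, B2=F, B3=F, B4=T
input #2 (s=11, w=7): events B1->F, B2->F, B3->F, B4->T; covers B1=F, B2=F, B3=F, B4=T
input #3 (s=9, w=13): events B1->T, B2->F, B3->F, B4->T; covers B1=T, B2=F, B3=F, B4=T
input #4 (s=4, w=14): events B1->F, B2->F, B3->F, B4->T; covers B1=F, B2=F, B3=F, B4=T
input #5 (s=5, w=7): events B1->F, B2->F, B3->F, B4->T; covers B1=F, B2=F, B3=F, B4=T
input #6 (s=4, w=6): events B1->F, B2->F, B3->F, B4->T; covers B1=F, B2=F, B3=F, B4=T
input #7 (s=6, w=10): events B1->F, B2->F, B3->F, B4->T; covers B1=F, B2=F, B3=F, B4=T
input #8 (s=7, w=4): events B1->F, B2->T, B3->F, B4->T; covers B1=F, B2=T, B3=F, B4=T
input #9 (s=4, w=12): events B1->F, B2->F, B3->F, B4->T; covers B1=F, B2=F, B3=F, B4=T
pool-wide coverage (6 outcomes): B1=T, B1=F, B2=T, B2=F, B3=F, B4=T
no size-1 subset reaches all 6 outcomes (best union: 4/6)
inputs {3, 8} (size 2) cover everything; no size-2 subset with a lexicographically smaller index list covers all 6
Answer: 3, 8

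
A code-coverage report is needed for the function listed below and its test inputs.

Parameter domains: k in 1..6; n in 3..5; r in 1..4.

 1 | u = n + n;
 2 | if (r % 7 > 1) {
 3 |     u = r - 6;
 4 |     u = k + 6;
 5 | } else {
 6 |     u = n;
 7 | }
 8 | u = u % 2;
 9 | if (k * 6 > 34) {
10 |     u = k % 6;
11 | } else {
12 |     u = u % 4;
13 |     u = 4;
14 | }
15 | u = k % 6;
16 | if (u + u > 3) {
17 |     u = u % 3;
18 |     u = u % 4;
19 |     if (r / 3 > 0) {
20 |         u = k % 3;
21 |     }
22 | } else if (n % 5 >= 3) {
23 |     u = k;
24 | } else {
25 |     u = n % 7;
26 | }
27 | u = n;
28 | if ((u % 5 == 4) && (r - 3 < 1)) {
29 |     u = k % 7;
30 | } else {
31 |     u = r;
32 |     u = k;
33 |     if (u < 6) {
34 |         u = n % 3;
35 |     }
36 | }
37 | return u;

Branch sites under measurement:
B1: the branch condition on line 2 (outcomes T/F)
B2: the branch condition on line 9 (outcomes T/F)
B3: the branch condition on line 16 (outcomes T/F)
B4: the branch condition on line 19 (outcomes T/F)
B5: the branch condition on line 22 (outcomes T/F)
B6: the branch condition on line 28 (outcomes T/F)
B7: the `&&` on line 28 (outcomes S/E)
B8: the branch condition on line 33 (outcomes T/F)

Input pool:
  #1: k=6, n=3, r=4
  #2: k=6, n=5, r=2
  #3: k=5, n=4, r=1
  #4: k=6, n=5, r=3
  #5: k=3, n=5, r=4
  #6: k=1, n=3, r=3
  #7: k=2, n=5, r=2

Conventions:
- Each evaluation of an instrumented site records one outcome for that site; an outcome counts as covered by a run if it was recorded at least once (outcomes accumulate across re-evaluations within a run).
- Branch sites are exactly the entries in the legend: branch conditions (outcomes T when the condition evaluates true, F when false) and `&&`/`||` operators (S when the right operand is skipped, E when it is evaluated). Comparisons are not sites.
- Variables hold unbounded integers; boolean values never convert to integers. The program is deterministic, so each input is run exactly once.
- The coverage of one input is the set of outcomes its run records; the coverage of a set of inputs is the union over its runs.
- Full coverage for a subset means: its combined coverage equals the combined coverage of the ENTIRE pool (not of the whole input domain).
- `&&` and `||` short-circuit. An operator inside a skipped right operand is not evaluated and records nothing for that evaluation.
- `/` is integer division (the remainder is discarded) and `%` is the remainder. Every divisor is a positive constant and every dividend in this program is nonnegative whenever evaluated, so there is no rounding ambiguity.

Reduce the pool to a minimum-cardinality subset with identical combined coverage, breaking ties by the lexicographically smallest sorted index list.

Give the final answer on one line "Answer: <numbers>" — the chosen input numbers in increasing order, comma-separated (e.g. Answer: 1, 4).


#1 (k=6, n=3, r=4) -> B1->T, B2->T, B3->F, B5->T, B7->S, B6->F, B8->F; covered: B1=T, B2=T, B3=F, B5=T, B6=F, B7=S, B8=F
#2 (k=6, n=5, r=2) -> B1->T, B2->T, B3->F, B5->F, B7->S, B6->F, B8->F; covered: B1=T, B2=T, B3=F, B5=F, B6=F, B7=S, B8=F
#3 (k=5, n=4, r=1) -> B1->F, B2->F, B3->T, B4->F, B7->E, B6->T; covered: B1=F, B2=F, B3=T, B4=F, B6=T, B7=E
#4 (k=6, n=5, r=3) -> B1->T, B2->T, B3->F, B5->F, B7->S, B6->F, B8->F; covered: B1=T, B2=T, B3=F, B5=F, B6=F, B7=S, B8=F
#5 (k=3, n=5, r=4) -> B1->T, B2->F, B3->T, B4->T, B7->S, B6->F, B8->T; covered: B1=T, B2=F, B3=T, B4=T, B6=F, B7=S, B8=T
#6 (k=1, n=3, r=3) -> B1->T, B2->F, B3->F, B5->T, B7->S, B6->F, B8->T; covered: B1=T, B2=F, B3=F, B5=T, B6=F, B7=S, B8=T
#7 (k=2, n=5, r=2) -> B1->T, B2->F, B3->T, B4->F, B7->S, B6->F, B8->T; covered: B1=T, B2=F, B3=T, B4=F, B6=F, B7=S, B8=T
pool-wide coverage (16 outcomes): B1=T, B1=F, B2=T, B2=F, B3=T, B3=F, B4=T, B4=F, B5=T, B5=F, B6=T, B6=F, B7=S, B7=E, B8=T, B8=F
size 1 is not enough: best union over all size-1 subsets is 7/16
size 2 is not enough: best union over all size-2 subsets is 13/16
size 3 is not enough: best union over all size-3 subsets is 15/16
the canonical winner is {1, 2, 3, 5}: size 4, full 16-outcome coverage, earliest index list among size-4 covers
Answer: 1, 2, 3, 5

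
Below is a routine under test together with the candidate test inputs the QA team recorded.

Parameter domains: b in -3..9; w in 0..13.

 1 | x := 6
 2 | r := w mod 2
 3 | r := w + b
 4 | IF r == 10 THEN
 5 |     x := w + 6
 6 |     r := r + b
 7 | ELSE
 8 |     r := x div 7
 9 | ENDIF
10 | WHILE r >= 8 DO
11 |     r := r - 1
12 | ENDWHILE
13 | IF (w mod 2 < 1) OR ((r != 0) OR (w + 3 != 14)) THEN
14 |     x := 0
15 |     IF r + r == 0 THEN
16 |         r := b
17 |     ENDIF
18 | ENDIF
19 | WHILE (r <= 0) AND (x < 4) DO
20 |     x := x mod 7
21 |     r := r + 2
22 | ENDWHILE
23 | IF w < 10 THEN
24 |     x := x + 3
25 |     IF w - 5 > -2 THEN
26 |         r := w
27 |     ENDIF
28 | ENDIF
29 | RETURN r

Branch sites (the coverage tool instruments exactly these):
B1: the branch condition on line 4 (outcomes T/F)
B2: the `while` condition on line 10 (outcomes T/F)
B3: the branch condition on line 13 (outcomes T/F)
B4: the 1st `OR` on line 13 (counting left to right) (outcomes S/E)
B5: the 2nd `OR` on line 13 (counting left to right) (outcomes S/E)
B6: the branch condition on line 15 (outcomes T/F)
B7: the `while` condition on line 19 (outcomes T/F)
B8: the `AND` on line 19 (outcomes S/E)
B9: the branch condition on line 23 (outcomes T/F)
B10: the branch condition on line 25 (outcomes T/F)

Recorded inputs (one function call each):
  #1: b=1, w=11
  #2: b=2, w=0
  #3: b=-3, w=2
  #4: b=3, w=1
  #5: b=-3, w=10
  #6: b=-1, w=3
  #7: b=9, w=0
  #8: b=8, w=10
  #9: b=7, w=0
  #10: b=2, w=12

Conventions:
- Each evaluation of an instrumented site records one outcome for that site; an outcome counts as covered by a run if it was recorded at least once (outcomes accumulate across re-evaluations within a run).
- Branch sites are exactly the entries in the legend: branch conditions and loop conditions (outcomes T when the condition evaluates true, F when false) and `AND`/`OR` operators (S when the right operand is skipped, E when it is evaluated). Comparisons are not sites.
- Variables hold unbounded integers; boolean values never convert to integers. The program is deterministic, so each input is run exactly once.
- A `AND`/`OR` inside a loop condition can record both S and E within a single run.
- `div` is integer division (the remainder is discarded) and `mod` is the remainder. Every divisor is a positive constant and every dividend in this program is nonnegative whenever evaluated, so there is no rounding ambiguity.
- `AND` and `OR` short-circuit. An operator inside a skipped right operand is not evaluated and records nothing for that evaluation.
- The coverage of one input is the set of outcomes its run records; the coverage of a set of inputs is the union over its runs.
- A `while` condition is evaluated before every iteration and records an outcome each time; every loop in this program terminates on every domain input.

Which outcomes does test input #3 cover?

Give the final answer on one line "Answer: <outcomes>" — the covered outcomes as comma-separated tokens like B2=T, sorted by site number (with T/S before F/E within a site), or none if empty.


Tracing the run of input #3 (b=-3, w=2):
  B1->F, B2->F, B4->S, B3->T, B6->T, B8->E, B7->T, B8->E, B7->T, B8->S
  B7->F, B9->T, B10->F
deduplicating events, the covered set is: B1=F, B2=F, B3=T, B4=S, B6=T, B7=T, B7=F, B8=S, B8=E, B9=T, B10=F
Answer: B1=F, B2=F, B3=T, B4=S, B6=T, B7=T, B7=F, B8=S, B8=E, B9=T, B10=F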